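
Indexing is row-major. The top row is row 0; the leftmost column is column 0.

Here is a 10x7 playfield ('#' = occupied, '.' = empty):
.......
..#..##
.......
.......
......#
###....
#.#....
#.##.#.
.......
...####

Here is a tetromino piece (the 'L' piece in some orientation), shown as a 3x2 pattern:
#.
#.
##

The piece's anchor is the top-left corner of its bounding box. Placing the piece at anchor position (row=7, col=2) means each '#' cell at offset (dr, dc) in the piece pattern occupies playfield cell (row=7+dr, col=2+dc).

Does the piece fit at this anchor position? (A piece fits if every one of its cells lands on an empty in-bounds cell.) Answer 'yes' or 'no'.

Answer: no

Derivation:
Check each piece cell at anchor (7, 2):
  offset (0,0) -> (7,2): occupied ('#') -> FAIL
  offset (1,0) -> (8,2): empty -> OK
  offset (2,0) -> (9,2): empty -> OK
  offset (2,1) -> (9,3): occupied ('#') -> FAIL
All cells valid: no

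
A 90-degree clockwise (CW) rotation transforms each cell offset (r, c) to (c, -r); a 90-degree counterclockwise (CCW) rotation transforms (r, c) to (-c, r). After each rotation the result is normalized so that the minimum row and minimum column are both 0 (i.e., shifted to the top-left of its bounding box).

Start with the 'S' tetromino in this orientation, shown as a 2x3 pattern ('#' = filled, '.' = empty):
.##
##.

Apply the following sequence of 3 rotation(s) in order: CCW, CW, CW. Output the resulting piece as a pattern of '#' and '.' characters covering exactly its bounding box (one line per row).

Start:
.##
##.
After rotation 1 (CCW):
#.
##
.#
After rotation 2 (CW):
.##
##.
After rotation 3 (CW):
#.
##
.#

Answer: #.
##
.#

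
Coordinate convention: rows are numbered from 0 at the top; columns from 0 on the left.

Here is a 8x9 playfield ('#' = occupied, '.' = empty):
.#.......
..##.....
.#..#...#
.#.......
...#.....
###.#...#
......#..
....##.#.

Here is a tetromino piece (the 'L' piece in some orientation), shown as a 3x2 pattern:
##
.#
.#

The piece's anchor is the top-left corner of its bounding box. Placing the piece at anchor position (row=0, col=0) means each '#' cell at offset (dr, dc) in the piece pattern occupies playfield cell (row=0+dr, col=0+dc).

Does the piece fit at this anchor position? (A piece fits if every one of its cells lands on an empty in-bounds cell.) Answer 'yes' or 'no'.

Answer: no

Derivation:
Check each piece cell at anchor (0, 0):
  offset (0,0) -> (0,0): empty -> OK
  offset (0,1) -> (0,1): occupied ('#') -> FAIL
  offset (1,1) -> (1,1): empty -> OK
  offset (2,1) -> (2,1): occupied ('#') -> FAIL
All cells valid: no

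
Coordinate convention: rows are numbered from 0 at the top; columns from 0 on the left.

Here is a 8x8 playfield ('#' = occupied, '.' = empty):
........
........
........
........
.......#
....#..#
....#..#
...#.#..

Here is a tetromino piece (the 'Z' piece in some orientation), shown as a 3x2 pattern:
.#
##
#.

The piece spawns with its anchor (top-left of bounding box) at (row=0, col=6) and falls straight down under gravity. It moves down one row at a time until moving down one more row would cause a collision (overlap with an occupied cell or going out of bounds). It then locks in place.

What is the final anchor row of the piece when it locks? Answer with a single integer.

Answer: 2

Derivation:
Spawn at (row=0, col=6). Try each row:
  row 0: fits
  row 1: fits
  row 2: fits
  row 3: blocked -> lock at row 2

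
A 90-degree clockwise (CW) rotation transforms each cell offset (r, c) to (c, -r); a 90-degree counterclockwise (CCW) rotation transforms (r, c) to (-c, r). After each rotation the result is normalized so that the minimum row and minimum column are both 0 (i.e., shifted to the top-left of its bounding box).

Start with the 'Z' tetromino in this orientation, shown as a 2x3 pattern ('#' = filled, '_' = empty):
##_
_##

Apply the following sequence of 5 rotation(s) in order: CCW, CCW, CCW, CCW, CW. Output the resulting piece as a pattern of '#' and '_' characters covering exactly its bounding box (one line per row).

Answer: _#
##
#_

Derivation:
Start:
##_
_##
After rotation 1 (CCW):
_#
##
#_
After rotation 2 (CCW):
##_
_##
After rotation 3 (CCW):
_#
##
#_
After rotation 4 (CCW):
##_
_##
After rotation 5 (CW):
_#
##
#_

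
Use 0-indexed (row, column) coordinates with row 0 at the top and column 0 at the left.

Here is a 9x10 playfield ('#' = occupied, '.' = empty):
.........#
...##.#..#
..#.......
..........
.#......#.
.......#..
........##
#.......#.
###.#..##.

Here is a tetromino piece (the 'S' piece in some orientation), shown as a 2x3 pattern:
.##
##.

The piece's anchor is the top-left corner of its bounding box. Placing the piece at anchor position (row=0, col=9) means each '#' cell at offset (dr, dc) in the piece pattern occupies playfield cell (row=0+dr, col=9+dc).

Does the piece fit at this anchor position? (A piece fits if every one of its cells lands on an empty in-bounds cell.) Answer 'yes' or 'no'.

Answer: no

Derivation:
Check each piece cell at anchor (0, 9):
  offset (0,1) -> (0,10): out of bounds -> FAIL
  offset (0,2) -> (0,11): out of bounds -> FAIL
  offset (1,0) -> (1,9): occupied ('#') -> FAIL
  offset (1,1) -> (1,10): out of bounds -> FAIL
All cells valid: no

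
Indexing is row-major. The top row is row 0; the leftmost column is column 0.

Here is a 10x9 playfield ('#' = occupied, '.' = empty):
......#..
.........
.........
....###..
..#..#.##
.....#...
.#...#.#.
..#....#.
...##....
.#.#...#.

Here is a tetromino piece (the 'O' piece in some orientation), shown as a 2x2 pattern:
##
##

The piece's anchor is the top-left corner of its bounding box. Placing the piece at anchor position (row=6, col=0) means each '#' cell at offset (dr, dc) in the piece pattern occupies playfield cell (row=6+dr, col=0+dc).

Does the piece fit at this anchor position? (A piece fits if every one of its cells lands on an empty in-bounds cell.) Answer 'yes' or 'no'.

Check each piece cell at anchor (6, 0):
  offset (0,0) -> (6,0): empty -> OK
  offset (0,1) -> (6,1): occupied ('#') -> FAIL
  offset (1,0) -> (7,0): empty -> OK
  offset (1,1) -> (7,1): empty -> OK
All cells valid: no

Answer: no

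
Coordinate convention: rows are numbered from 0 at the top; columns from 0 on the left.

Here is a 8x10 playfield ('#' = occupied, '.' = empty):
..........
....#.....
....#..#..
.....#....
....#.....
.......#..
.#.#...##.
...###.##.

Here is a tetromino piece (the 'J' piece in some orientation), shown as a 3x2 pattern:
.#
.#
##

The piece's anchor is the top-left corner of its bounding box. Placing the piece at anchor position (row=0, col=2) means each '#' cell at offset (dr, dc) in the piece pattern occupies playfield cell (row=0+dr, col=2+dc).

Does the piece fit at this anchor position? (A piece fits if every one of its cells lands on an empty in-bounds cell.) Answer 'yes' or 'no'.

Answer: yes

Derivation:
Check each piece cell at anchor (0, 2):
  offset (0,1) -> (0,3): empty -> OK
  offset (1,1) -> (1,3): empty -> OK
  offset (2,0) -> (2,2): empty -> OK
  offset (2,1) -> (2,3): empty -> OK
All cells valid: yes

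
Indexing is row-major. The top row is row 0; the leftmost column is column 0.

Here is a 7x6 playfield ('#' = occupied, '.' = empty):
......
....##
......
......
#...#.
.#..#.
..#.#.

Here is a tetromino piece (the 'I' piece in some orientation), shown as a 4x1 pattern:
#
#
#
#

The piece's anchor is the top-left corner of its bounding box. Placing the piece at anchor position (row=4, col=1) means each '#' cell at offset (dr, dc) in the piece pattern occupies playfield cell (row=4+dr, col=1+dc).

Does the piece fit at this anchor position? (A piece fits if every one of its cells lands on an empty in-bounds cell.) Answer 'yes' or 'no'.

Answer: no

Derivation:
Check each piece cell at anchor (4, 1):
  offset (0,0) -> (4,1): empty -> OK
  offset (1,0) -> (5,1): occupied ('#') -> FAIL
  offset (2,0) -> (6,1): empty -> OK
  offset (3,0) -> (7,1): out of bounds -> FAIL
All cells valid: no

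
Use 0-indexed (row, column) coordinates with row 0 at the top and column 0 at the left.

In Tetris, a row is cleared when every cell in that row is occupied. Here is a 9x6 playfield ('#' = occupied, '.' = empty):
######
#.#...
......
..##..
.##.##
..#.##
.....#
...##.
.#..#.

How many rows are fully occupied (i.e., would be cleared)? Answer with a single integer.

Check each row:
  row 0: 0 empty cells -> FULL (clear)
  row 1: 4 empty cells -> not full
  row 2: 6 empty cells -> not full
  row 3: 4 empty cells -> not full
  row 4: 2 empty cells -> not full
  row 5: 3 empty cells -> not full
  row 6: 5 empty cells -> not full
  row 7: 4 empty cells -> not full
  row 8: 4 empty cells -> not full
Total rows cleared: 1

Answer: 1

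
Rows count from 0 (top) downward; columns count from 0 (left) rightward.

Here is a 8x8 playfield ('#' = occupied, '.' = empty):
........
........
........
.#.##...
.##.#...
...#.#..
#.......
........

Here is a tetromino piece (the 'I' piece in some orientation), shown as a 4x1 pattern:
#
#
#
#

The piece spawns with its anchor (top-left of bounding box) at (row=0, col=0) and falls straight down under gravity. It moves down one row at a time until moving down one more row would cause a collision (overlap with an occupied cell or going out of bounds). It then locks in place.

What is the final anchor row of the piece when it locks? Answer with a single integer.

Spawn at (row=0, col=0). Try each row:
  row 0: fits
  row 1: fits
  row 2: fits
  row 3: blocked -> lock at row 2

Answer: 2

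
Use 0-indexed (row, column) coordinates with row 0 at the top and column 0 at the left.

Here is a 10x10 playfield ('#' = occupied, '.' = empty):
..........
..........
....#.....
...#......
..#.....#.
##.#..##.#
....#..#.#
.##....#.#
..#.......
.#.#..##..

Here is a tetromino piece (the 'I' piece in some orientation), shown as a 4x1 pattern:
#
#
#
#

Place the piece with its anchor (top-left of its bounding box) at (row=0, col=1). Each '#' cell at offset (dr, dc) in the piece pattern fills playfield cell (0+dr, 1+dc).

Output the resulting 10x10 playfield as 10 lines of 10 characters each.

Fill (0+0,1+0) = (0,1)
Fill (0+1,1+0) = (1,1)
Fill (0+2,1+0) = (2,1)
Fill (0+3,1+0) = (3,1)

Answer: .#........
.#........
.#..#.....
.#.#......
..#.....#.
##.#..##.#
....#..#.#
.##....#.#
..#.......
.#.#..##..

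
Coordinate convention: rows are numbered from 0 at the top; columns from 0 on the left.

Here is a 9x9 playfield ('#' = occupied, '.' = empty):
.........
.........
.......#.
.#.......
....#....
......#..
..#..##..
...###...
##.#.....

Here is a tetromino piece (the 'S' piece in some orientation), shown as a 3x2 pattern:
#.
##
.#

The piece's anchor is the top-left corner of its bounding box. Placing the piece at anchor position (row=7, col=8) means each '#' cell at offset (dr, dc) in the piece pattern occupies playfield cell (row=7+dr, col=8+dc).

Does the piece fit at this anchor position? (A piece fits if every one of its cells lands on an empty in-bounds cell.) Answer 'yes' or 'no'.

Answer: no

Derivation:
Check each piece cell at anchor (7, 8):
  offset (0,0) -> (7,8): empty -> OK
  offset (1,0) -> (8,8): empty -> OK
  offset (1,1) -> (8,9): out of bounds -> FAIL
  offset (2,1) -> (9,9): out of bounds -> FAIL
All cells valid: no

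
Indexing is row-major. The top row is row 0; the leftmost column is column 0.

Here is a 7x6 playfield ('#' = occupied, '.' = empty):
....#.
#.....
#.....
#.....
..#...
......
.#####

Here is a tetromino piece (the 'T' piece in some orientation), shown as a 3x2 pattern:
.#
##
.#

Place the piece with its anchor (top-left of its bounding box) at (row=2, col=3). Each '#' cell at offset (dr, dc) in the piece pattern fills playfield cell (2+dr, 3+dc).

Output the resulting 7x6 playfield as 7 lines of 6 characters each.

Fill (2+0,3+1) = (2,4)
Fill (2+1,3+0) = (3,3)
Fill (2+1,3+1) = (3,4)
Fill (2+2,3+1) = (4,4)

Answer: ....#.
#.....
#...#.
#..##.
..#.#.
......
.#####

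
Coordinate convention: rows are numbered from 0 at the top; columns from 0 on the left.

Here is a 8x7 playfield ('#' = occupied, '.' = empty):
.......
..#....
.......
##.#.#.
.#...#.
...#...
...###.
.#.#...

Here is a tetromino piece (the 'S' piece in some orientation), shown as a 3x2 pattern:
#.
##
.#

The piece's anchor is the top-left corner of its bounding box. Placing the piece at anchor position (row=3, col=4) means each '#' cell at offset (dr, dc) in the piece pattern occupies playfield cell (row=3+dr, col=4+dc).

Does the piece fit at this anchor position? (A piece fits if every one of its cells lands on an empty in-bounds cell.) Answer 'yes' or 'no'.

Check each piece cell at anchor (3, 4):
  offset (0,0) -> (3,4): empty -> OK
  offset (1,0) -> (4,4): empty -> OK
  offset (1,1) -> (4,5): occupied ('#') -> FAIL
  offset (2,1) -> (5,5): empty -> OK
All cells valid: no

Answer: no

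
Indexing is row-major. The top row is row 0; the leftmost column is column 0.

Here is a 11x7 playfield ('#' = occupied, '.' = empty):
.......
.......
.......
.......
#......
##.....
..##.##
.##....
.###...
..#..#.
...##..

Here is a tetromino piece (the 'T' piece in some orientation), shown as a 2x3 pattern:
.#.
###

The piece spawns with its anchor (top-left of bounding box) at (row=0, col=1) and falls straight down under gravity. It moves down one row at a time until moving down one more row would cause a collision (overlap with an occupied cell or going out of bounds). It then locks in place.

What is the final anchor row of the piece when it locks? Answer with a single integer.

Answer: 3

Derivation:
Spawn at (row=0, col=1). Try each row:
  row 0: fits
  row 1: fits
  row 2: fits
  row 3: fits
  row 4: blocked -> lock at row 3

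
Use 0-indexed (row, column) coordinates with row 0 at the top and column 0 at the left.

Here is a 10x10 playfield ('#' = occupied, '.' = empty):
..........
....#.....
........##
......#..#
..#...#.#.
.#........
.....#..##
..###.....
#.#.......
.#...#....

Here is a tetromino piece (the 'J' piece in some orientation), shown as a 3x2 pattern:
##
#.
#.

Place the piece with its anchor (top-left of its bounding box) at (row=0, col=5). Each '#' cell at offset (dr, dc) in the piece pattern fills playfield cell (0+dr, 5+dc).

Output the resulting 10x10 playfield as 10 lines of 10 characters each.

Answer: .....##...
....##....
.....#..##
......#..#
..#...#.#.
.#........
.....#..##
..###.....
#.#.......
.#...#....

Derivation:
Fill (0+0,5+0) = (0,5)
Fill (0+0,5+1) = (0,6)
Fill (0+1,5+0) = (1,5)
Fill (0+2,5+0) = (2,5)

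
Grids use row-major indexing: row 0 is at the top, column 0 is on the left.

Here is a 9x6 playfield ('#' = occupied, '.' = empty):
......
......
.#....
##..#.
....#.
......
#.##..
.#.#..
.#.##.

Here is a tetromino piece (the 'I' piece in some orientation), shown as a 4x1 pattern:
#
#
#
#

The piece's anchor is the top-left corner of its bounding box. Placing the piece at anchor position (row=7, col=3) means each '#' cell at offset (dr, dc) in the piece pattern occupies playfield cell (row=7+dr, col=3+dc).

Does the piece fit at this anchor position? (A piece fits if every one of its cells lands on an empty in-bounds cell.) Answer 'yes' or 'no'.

Answer: no

Derivation:
Check each piece cell at anchor (7, 3):
  offset (0,0) -> (7,3): occupied ('#') -> FAIL
  offset (1,0) -> (8,3): occupied ('#') -> FAIL
  offset (2,0) -> (9,3): out of bounds -> FAIL
  offset (3,0) -> (10,3): out of bounds -> FAIL
All cells valid: no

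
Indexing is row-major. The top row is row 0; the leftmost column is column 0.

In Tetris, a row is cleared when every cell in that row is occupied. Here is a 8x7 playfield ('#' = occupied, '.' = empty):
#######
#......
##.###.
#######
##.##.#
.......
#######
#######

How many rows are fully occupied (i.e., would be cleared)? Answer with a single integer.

Check each row:
  row 0: 0 empty cells -> FULL (clear)
  row 1: 6 empty cells -> not full
  row 2: 2 empty cells -> not full
  row 3: 0 empty cells -> FULL (clear)
  row 4: 2 empty cells -> not full
  row 5: 7 empty cells -> not full
  row 6: 0 empty cells -> FULL (clear)
  row 7: 0 empty cells -> FULL (clear)
Total rows cleared: 4

Answer: 4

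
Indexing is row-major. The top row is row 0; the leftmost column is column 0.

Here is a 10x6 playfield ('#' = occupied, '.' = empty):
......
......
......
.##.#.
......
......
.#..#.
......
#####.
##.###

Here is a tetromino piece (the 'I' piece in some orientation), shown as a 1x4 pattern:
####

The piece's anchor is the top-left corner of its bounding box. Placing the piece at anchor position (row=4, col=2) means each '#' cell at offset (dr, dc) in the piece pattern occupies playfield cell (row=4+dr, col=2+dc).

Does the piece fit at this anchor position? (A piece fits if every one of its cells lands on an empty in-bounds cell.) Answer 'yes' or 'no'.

Check each piece cell at anchor (4, 2):
  offset (0,0) -> (4,2): empty -> OK
  offset (0,1) -> (4,3): empty -> OK
  offset (0,2) -> (4,4): empty -> OK
  offset (0,3) -> (4,5): empty -> OK
All cells valid: yes

Answer: yes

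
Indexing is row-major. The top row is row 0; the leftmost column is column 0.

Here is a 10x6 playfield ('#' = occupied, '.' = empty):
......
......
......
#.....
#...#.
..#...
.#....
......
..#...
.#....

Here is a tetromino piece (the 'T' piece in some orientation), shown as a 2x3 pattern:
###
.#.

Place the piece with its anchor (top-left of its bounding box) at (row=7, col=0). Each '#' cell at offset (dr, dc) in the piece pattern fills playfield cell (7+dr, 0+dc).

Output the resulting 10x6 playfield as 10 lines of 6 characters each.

Fill (7+0,0+0) = (7,0)
Fill (7+0,0+1) = (7,1)
Fill (7+0,0+2) = (7,2)
Fill (7+1,0+1) = (8,1)

Answer: ......
......
......
#.....
#...#.
..#...
.#....
###...
.##...
.#....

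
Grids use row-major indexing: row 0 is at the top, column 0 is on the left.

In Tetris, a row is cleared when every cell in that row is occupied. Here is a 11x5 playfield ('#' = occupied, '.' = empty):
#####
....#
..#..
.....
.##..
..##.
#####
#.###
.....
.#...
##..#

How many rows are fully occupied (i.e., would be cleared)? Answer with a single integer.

Answer: 2

Derivation:
Check each row:
  row 0: 0 empty cells -> FULL (clear)
  row 1: 4 empty cells -> not full
  row 2: 4 empty cells -> not full
  row 3: 5 empty cells -> not full
  row 4: 3 empty cells -> not full
  row 5: 3 empty cells -> not full
  row 6: 0 empty cells -> FULL (clear)
  row 7: 1 empty cell -> not full
  row 8: 5 empty cells -> not full
  row 9: 4 empty cells -> not full
  row 10: 2 empty cells -> not full
Total rows cleared: 2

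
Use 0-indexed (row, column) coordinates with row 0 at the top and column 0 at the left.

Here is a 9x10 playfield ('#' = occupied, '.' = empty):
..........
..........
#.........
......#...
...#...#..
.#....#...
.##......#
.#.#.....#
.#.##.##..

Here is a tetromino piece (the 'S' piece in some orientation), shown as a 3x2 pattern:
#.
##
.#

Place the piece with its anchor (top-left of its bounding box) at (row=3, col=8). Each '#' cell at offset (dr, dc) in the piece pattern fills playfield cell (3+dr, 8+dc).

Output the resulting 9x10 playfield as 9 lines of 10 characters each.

Answer: ..........
..........
#.........
......#.#.
...#...###
.#....#..#
.##......#
.#.#.....#
.#.##.##..

Derivation:
Fill (3+0,8+0) = (3,8)
Fill (3+1,8+0) = (4,8)
Fill (3+1,8+1) = (4,9)
Fill (3+2,8+1) = (5,9)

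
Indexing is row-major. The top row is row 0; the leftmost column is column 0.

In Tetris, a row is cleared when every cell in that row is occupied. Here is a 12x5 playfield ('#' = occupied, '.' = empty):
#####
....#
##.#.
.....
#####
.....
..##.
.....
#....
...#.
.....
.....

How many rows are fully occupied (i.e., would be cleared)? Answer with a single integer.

Answer: 2

Derivation:
Check each row:
  row 0: 0 empty cells -> FULL (clear)
  row 1: 4 empty cells -> not full
  row 2: 2 empty cells -> not full
  row 3: 5 empty cells -> not full
  row 4: 0 empty cells -> FULL (clear)
  row 5: 5 empty cells -> not full
  row 6: 3 empty cells -> not full
  row 7: 5 empty cells -> not full
  row 8: 4 empty cells -> not full
  row 9: 4 empty cells -> not full
  row 10: 5 empty cells -> not full
  row 11: 5 empty cells -> not full
Total rows cleared: 2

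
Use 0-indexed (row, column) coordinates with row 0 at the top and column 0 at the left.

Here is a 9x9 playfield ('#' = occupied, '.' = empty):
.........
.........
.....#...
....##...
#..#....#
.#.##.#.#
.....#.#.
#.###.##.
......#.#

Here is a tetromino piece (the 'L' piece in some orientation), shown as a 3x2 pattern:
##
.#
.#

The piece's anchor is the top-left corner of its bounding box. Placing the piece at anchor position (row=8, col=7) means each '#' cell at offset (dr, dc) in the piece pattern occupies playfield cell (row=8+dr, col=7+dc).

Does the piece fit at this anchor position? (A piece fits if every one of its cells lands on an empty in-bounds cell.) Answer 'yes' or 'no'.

Check each piece cell at anchor (8, 7):
  offset (0,0) -> (8,7): empty -> OK
  offset (0,1) -> (8,8): occupied ('#') -> FAIL
  offset (1,1) -> (9,8): out of bounds -> FAIL
  offset (2,1) -> (10,8): out of bounds -> FAIL
All cells valid: no

Answer: no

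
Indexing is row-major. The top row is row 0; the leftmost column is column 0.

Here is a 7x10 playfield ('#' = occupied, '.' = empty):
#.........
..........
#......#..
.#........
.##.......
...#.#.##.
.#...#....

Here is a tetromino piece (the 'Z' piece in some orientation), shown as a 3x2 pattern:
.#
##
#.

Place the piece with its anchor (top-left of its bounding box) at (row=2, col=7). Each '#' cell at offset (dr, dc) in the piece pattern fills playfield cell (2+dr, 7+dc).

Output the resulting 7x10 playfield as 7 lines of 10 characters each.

Answer: #.........
..........
#......##.
.#.....##.
.##....#..
...#.#.##.
.#...#....

Derivation:
Fill (2+0,7+1) = (2,8)
Fill (2+1,7+0) = (3,7)
Fill (2+1,7+1) = (3,8)
Fill (2+2,7+0) = (4,7)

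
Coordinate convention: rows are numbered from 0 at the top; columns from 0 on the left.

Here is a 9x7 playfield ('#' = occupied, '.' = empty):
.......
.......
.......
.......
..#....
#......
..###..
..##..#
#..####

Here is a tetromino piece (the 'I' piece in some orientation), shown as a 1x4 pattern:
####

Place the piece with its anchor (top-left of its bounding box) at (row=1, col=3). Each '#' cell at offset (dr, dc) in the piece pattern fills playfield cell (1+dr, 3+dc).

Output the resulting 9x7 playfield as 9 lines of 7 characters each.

Answer: .......
...####
.......
.......
..#....
#......
..###..
..##..#
#..####

Derivation:
Fill (1+0,3+0) = (1,3)
Fill (1+0,3+1) = (1,4)
Fill (1+0,3+2) = (1,5)
Fill (1+0,3+3) = (1,6)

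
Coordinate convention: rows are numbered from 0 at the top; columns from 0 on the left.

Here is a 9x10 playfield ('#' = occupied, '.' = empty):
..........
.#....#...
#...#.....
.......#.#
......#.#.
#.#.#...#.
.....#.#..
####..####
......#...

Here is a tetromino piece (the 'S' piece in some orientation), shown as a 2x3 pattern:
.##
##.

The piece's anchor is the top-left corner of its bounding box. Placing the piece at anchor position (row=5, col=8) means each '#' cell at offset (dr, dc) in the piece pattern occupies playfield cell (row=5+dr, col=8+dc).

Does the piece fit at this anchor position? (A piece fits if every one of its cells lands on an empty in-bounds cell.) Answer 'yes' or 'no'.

Answer: no

Derivation:
Check each piece cell at anchor (5, 8):
  offset (0,1) -> (5,9): empty -> OK
  offset (0,2) -> (5,10): out of bounds -> FAIL
  offset (1,0) -> (6,8): empty -> OK
  offset (1,1) -> (6,9): empty -> OK
All cells valid: no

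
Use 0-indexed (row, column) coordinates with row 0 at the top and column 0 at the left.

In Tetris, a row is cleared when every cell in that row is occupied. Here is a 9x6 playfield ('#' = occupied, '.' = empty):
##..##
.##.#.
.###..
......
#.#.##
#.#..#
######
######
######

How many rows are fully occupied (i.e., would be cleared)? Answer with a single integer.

Answer: 3

Derivation:
Check each row:
  row 0: 2 empty cells -> not full
  row 1: 3 empty cells -> not full
  row 2: 3 empty cells -> not full
  row 3: 6 empty cells -> not full
  row 4: 2 empty cells -> not full
  row 5: 3 empty cells -> not full
  row 6: 0 empty cells -> FULL (clear)
  row 7: 0 empty cells -> FULL (clear)
  row 8: 0 empty cells -> FULL (clear)
Total rows cleared: 3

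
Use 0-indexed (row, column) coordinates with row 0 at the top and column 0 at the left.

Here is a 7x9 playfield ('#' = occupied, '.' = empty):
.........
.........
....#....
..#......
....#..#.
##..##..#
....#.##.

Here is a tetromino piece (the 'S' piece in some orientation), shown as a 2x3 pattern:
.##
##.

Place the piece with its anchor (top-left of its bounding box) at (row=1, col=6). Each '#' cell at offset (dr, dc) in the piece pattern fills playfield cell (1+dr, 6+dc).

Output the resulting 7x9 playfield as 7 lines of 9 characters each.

Fill (1+0,6+1) = (1,7)
Fill (1+0,6+2) = (1,8)
Fill (1+1,6+0) = (2,6)
Fill (1+1,6+1) = (2,7)

Answer: .........
.......##
....#.##.
..#......
....#..#.
##..##..#
....#.##.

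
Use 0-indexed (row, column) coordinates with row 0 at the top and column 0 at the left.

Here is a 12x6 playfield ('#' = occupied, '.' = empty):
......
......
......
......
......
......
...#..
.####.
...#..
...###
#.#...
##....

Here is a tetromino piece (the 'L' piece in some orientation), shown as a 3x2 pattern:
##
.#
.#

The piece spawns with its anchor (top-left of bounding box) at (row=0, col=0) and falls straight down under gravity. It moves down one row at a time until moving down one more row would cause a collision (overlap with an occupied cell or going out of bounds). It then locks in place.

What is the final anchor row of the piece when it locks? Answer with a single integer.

Spawn at (row=0, col=0). Try each row:
  row 0: fits
  row 1: fits
  row 2: fits
  row 3: fits
  row 4: fits
  row 5: blocked -> lock at row 4

Answer: 4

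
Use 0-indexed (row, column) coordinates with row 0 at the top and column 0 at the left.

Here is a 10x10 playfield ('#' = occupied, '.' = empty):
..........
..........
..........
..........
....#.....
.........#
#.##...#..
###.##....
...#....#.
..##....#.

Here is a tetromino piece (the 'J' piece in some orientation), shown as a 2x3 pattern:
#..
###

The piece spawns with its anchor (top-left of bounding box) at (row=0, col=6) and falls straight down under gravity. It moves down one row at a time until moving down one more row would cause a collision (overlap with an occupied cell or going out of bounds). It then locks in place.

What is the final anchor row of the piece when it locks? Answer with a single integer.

Spawn at (row=0, col=6). Try each row:
  row 0: fits
  row 1: fits
  row 2: fits
  row 3: fits
  row 4: fits
  row 5: blocked -> lock at row 4

Answer: 4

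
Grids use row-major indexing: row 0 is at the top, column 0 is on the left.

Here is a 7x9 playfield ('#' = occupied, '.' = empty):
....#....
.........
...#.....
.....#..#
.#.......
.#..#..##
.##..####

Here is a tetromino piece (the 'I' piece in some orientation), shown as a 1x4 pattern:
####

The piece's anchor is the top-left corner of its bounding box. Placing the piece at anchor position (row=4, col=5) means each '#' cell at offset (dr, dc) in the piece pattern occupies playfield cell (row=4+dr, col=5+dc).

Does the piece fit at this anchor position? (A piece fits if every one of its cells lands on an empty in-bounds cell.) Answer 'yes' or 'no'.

Answer: yes

Derivation:
Check each piece cell at anchor (4, 5):
  offset (0,0) -> (4,5): empty -> OK
  offset (0,1) -> (4,6): empty -> OK
  offset (0,2) -> (4,7): empty -> OK
  offset (0,3) -> (4,8): empty -> OK
All cells valid: yes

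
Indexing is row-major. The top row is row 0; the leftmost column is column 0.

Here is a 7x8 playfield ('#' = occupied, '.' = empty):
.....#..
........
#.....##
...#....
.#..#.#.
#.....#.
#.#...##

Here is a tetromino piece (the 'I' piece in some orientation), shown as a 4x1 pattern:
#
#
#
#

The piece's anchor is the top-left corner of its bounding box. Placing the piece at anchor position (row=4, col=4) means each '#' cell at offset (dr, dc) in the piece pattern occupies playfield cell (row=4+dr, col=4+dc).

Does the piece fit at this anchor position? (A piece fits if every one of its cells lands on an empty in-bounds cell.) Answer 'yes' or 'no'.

Check each piece cell at anchor (4, 4):
  offset (0,0) -> (4,4): occupied ('#') -> FAIL
  offset (1,0) -> (5,4): empty -> OK
  offset (2,0) -> (6,4): empty -> OK
  offset (3,0) -> (7,4): out of bounds -> FAIL
All cells valid: no

Answer: no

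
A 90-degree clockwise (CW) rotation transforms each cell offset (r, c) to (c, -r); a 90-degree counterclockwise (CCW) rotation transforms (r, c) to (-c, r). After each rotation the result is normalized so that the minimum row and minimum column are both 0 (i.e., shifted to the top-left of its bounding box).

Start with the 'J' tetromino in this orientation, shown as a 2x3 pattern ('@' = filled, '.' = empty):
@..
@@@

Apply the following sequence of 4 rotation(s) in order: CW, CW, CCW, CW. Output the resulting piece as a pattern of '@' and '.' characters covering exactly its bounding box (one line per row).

Answer: @@@
..@

Derivation:
Start:
@..
@@@
After rotation 1 (CW):
@@
@.
@.
After rotation 2 (CW):
@@@
..@
After rotation 3 (CCW):
@@
@.
@.
After rotation 4 (CW):
@@@
..@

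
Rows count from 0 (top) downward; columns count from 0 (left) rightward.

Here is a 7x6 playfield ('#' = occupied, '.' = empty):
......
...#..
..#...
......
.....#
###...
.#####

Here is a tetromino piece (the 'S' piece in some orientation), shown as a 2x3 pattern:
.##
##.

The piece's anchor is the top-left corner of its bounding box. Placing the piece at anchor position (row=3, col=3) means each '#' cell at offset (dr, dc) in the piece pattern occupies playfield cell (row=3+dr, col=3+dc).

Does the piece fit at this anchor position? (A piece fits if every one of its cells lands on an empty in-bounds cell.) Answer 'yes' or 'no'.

Check each piece cell at anchor (3, 3):
  offset (0,1) -> (3,4): empty -> OK
  offset (0,2) -> (3,5): empty -> OK
  offset (1,0) -> (4,3): empty -> OK
  offset (1,1) -> (4,4): empty -> OK
All cells valid: yes

Answer: yes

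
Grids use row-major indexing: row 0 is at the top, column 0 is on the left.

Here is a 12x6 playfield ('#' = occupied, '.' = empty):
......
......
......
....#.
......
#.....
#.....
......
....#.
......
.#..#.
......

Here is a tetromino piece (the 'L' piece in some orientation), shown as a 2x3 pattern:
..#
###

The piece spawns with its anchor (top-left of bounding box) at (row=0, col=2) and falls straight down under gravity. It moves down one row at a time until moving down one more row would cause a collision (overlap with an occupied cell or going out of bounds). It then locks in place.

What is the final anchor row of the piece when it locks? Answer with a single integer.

Answer: 1

Derivation:
Spawn at (row=0, col=2). Try each row:
  row 0: fits
  row 1: fits
  row 2: blocked -> lock at row 1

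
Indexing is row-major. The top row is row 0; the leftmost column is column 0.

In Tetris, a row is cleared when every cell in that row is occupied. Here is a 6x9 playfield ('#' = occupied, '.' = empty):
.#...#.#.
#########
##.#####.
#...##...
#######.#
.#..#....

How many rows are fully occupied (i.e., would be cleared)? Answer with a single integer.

Answer: 1

Derivation:
Check each row:
  row 0: 6 empty cells -> not full
  row 1: 0 empty cells -> FULL (clear)
  row 2: 2 empty cells -> not full
  row 3: 6 empty cells -> not full
  row 4: 1 empty cell -> not full
  row 5: 7 empty cells -> not full
Total rows cleared: 1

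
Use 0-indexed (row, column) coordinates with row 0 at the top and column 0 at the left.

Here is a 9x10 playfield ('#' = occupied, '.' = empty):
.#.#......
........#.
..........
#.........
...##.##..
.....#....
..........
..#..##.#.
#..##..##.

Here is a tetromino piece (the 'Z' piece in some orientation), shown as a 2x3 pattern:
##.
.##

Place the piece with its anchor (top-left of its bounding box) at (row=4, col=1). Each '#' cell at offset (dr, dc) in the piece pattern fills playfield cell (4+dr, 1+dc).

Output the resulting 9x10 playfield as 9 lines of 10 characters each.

Answer: .#.#......
........#.
..........
#.........
.####.##..
..##.#....
..........
..#..##.#.
#..##..##.

Derivation:
Fill (4+0,1+0) = (4,1)
Fill (4+0,1+1) = (4,2)
Fill (4+1,1+1) = (5,2)
Fill (4+1,1+2) = (5,3)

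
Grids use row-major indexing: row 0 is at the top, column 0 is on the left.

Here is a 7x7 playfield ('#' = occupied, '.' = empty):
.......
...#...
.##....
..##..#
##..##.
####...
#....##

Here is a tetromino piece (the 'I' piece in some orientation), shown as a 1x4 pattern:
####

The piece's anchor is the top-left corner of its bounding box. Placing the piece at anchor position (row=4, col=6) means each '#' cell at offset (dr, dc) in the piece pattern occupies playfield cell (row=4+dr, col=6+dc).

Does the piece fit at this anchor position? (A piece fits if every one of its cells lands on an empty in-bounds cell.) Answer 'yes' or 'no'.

Answer: no

Derivation:
Check each piece cell at anchor (4, 6):
  offset (0,0) -> (4,6): empty -> OK
  offset (0,1) -> (4,7): out of bounds -> FAIL
  offset (0,2) -> (4,8): out of bounds -> FAIL
  offset (0,3) -> (4,9): out of bounds -> FAIL
All cells valid: no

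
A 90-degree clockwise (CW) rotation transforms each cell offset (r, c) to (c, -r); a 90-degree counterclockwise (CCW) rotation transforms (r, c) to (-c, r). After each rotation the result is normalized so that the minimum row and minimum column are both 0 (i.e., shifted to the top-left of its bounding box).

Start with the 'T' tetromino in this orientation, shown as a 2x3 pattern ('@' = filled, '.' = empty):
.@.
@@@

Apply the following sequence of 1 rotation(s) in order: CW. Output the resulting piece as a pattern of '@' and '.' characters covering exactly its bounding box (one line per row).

Answer: @.
@@
@.

Derivation:
Start:
.@.
@@@
After rotation 1 (CW):
@.
@@
@.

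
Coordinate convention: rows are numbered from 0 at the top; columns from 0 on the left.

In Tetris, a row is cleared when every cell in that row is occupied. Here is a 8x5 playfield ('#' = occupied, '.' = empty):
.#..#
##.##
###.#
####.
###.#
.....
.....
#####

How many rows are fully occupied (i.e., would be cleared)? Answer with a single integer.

Answer: 1

Derivation:
Check each row:
  row 0: 3 empty cells -> not full
  row 1: 1 empty cell -> not full
  row 2: 1 empty cell -> not full
  row 3: 1 empty cell -> not full
  row 4: 1 empty cell -> not full
  row 5: 5 empty cells -> not full
  row 6: 5 empty cells -> not full
  row 7: 0 empty cells -> FULL (clear)
Total rows cleared: 1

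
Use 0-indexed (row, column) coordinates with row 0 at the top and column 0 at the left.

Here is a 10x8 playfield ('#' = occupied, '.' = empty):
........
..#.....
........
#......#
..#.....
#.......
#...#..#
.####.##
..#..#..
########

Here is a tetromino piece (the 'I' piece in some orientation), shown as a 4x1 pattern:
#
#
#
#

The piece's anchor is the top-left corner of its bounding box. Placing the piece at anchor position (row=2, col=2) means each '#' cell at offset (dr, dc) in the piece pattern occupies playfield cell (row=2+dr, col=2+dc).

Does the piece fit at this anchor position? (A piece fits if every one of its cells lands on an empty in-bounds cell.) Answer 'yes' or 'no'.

Answer: no

Derivation:
Check each piece cell at anchor (2, 2):
  offset (0,0) -> (2,2): empty -> OK
  offset (1,0) -> (3,2): empty -> OK
  offset (2,0) -> (4,2): occupied ('#') -> FAIL
  offset (3,0) -> (5,2): empty -> OK
All cells valid: no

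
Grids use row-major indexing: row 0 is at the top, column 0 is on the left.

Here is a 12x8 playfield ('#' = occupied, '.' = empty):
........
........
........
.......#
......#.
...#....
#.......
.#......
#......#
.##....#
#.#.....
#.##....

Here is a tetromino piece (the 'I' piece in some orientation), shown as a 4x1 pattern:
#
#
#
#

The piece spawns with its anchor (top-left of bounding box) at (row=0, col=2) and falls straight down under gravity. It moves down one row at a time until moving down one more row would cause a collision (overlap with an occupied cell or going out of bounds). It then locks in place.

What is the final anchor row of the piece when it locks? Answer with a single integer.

Spawn at (row=0, col=2). Try each row:
  row 0: fits
  row 1: fits
  row 2: fits
  row 3: fits
  row 4: fits
  row 5: fits
  row 6: blocked -> lock at row 5

Answer: 5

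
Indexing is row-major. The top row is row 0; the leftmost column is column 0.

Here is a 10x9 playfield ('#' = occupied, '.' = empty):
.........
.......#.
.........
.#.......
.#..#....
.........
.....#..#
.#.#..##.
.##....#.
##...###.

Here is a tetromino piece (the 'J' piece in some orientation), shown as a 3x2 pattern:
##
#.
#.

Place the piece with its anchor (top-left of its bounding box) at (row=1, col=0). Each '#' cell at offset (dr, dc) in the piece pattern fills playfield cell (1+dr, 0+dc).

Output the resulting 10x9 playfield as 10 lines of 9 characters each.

Answer: .........
##.....#.
#........
##.......
.#..#....
.........
.....#..#
.#.#..##.
.##....#.
##...###.

Derivation:
Fill (1+0,0+0) = (1,0)
Fill (1+0,0+1) = (1,1)
Fill (1+1,0+0) = (2,0)
Fill (1+2,0+0) = (3,0)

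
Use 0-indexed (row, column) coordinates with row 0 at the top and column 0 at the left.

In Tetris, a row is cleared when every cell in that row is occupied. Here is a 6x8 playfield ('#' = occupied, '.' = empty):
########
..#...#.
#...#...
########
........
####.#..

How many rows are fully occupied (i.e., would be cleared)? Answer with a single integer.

Check each row:
  row 0: 0 empty cells -> FULL (clear)
  row 1: 6 empty cells -> not full
  row 2: 6 empty cells -> not full
  row 3: 0 empty cells -> FULL (clear)
  row 4: 8 empty cells -> not full
  row 5: 3 empty cells -> not full
Total rows cleared: 2

Answer: 2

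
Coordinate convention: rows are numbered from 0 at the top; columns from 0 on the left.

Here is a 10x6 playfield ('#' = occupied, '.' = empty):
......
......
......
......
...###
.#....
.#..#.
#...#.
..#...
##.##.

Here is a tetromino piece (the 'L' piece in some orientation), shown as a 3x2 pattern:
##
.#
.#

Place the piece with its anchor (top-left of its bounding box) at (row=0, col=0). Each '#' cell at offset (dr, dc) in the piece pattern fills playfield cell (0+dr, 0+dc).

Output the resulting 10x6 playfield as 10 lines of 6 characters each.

Answer: ##....
.#....
.#....
......
...###
.#....
.#..#.
#...#.
..#...
##.##.

Derivation:
Fill (0+0,0+0) = (0,0)
Fill (0+0,0+1) = (0,1)
Fill (0+1,0+1) = (1,1)
Fill (0+2,0+1) = (2,1)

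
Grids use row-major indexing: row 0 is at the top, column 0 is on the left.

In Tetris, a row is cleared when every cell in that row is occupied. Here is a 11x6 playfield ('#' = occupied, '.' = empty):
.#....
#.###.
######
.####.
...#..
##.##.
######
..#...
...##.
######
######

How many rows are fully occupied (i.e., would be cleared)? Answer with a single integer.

Answer: 4

Derivation:
Check each row:
  row 0: 5 empty cells -> not full
  row 1: 2 empty cells -> not full
  row 2: 0 empty cells -> FULL (clear)
  row 3: 2 empty cells -> not full
  row 4: 5 empty cells -> not full
  row 5: 2 empty cells -> not full
  row 6: 0 empty cells -> FULL (clear)
  row 7: 5 empty cells -> not full
  row 8: 4 empty cells -> not full
  row 9: 0 empty cells -> FULL (clear)
  row 10: 0 empty cells -> FULL (clear)
Total rows cleared: 4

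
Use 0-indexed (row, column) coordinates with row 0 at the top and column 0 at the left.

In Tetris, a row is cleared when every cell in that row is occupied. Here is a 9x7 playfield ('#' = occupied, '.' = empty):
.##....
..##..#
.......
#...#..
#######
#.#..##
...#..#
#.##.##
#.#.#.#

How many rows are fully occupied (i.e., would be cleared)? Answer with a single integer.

Answer: 1

Derivation:
Check each row:
  row 0: 5 empty cells -> not full
  row 1: 4 empty cells -> not full
  row 2: 7 empty cells -> not full
  row 3: 5 empty cells -> not full
  row 4: 0 empty cells -> FULL (clear)
  row 5: 3 empty cells -> not full
  row 6: 5 empty cells -> not full
  row 7: 2 empty cells -> not full
  row 8: 3 empty cells -> not full
Total rows cleared: 1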